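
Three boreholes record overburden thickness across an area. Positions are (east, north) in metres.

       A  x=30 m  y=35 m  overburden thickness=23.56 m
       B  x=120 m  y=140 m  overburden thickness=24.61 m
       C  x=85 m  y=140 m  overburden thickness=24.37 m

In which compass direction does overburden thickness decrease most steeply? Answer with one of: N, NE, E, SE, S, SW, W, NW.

With d = a·x + b·y + c and A as origin, the differences give:
  90·a + 105·b = +1.05
  55·a + 105·b = +0.81
Eliminate b (×105 and ×105, subtract): 3675·a = 25.200 → a = ∂d/∂x = +0.006857
Back-substitute: b = ∂d/∂y = +0.004122.
Steepest decrease is along −∇f = (-0.006857 E, -0.004122 N) → southwest.

SW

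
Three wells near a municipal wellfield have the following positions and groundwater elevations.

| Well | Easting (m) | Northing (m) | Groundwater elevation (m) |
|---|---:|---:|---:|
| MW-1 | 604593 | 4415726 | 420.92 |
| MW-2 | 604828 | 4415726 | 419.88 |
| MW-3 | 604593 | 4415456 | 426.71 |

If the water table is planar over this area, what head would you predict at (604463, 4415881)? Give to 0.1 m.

418.2 m

∂h/∂x = (419.88 − 420.92) / (604828 − 604593) = -0.004426
∂h/∂y = (426.71 − 420.92) / (4415456 − 4415726) = -0.02144
h(604463, 4415881) = 420.92 + (-0.004426)·(-130) + (-0.02144)·(155) = 420.92 +0.575 -3.324 = 418.171 m.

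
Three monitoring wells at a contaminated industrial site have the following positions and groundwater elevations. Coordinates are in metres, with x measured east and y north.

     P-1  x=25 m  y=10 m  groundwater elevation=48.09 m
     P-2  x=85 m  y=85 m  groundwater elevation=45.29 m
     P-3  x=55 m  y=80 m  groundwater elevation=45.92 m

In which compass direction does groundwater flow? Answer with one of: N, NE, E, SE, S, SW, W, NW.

With h = a·x + b·y + c and P-1 as origin, the differences give:
  60·a + 75·b = -2.80
  30·a + 70·b = -2.17
Eliminate b (×70 and ×75, subtract): 1950·a = -33.250 → a = ∂h/∂x = -0.01705
Back-substitute: b = ∂h/∂y = -0.02369.
Flow = −∇h = (+0.01705 east, +0.02369 north), which points northeast.

NE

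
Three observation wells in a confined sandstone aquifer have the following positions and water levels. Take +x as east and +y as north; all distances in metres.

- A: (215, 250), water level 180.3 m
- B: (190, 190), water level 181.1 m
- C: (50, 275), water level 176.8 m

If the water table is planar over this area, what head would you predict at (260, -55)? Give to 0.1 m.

187.5 m

With h = a·x + b·y + c and A as origin, the differences give:
  (-25)·a + (-60)·b = +0.8
  (-165)·a + 25·b = -3.5
Eliminate b (×25 and ×(-60), subtract): -10525·a = -190.00 → a = ∂h/∂x = +0.01805
Back-substitute: b = ∂h/∂y = -0.02086.
h(260, -55) = 180.3 + (+0.01805)·(45) + (-0.02086)·(-305) = 180.3 +0.812 +6.361 = 187.473 m.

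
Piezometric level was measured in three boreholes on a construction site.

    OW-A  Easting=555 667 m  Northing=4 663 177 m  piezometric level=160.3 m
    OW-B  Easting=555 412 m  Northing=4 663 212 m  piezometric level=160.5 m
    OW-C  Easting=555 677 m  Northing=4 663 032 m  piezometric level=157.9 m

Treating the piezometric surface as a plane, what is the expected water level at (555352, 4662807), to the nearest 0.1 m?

With h = a·x + b·y + c and OW-A as origin, the differences give:
  (-255)·a + 35·b = +0.2
  10·a + (-145)·b = -2.4
Eliminate b (×(-145) and ×35, subtract): 36625·a = 55.00 → a = ∂h/∂x = +0.001502
Back-substitute: b = ∂h/∂y = +0.01666.
h(555352, 4662807) = 160.3 + (+0.001502)·(-315) + (+0.01666)·(-370) = 160.3 -0.473 -6.162 = 153.665 m.

153.7 m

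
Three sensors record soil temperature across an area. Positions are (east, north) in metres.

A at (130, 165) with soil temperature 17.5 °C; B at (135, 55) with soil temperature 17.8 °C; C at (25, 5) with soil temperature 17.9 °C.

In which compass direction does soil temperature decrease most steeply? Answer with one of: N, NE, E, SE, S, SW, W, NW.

Taking A as reference: B−A = (5, -110, +0.3); C−A = (-105, -160, +0.4).
Determinant of the coordinate differences = 5·(-160) − (-105)·(-110) = -12350.
∂T/∂x = [(+0.3)·(-160) − (+0.4)·(-110)] / -12350 = +0.0003239
∂T/∂y = [5·(+0.4) − (-105)·(+0.3)] / -12350 = -0.002713
Steepest decrease is along −∇f = (-0.0003239 E, +0.002713 N) → north.

N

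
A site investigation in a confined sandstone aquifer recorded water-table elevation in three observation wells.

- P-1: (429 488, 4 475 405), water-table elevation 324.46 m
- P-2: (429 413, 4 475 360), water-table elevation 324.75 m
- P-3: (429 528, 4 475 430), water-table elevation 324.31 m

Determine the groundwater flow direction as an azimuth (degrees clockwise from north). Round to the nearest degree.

Taking P-1 as reference: P-2−P-1 = (-75, -45, +0.29); P-3−P-1 = (40, 25, -0.15).
Solve a·Δx + b·Δy = Δh: det = (-75)·25 − 40·(-45) = -75.
∂h/∂x = [(+0.29)·25 − (-0.15)·(-45)] / -75 = -0.006667
∂h/∂y = [(-75)·(-0.15) − 40·(+0.29)] / -75 = +0.004667
Flow direction (−∇h) has components (+0.006667 E, -0.004667 N).
Azimuth = atan2(E, N) = atan2(+0.006667, -0.004667) = 125.0° ≈ 125°.

125°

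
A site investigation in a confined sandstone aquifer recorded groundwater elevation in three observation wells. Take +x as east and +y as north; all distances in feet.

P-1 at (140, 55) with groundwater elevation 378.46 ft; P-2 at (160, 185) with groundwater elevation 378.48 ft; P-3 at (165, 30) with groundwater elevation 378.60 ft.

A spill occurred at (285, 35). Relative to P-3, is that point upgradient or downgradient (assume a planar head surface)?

upgradient

Differences from P-1: to P-2 (Δx, Δy, Δh) = (20, 130, +0.02); to P-3 = (25, -25, +0.14).
Determinant of the coordinate differences = 20·(-25) − 25·130 = -3750.
∂h/∂x = [(+0.02)·(-25) − (+0.14)·130] / -3750 = +0.004987
∂h/∂y = [20·(+0.14) − 25·(+0.02)] / -3750 = -0.0006133
Head at (285, 35) = 378.46 + (+0.004987)·(145) + (-0.0006133)·(-20) = 379.20 ft.
That is higher than the 378.60 ft at P-3, so the point is upgradient.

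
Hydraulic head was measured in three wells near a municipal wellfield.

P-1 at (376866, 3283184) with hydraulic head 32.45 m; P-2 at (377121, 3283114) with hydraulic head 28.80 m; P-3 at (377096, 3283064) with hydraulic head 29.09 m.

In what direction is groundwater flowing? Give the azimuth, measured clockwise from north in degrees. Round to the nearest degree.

095°

Three-point gradient (reference P-1): Δ to P-2 = (255, -70, -3.65), Δ to P-3 = (230, -120, -3.36).
∂h/∂x = -0.01399, ∂h/∂y = +0.001193 (det = -14500).
Flow direction (−∇h) has components (+0.01399 E, -0.001193 N).
Azimuth = atan2(E, N) = atan2(+0.01399, -0.001193) = 94.9° ≈ 095°.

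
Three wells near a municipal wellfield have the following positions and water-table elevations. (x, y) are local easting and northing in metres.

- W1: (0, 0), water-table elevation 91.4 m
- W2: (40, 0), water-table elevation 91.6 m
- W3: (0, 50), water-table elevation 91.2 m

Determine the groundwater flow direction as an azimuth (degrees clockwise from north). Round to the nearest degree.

309°

∂h/∂x = (91.6 − 91.4) / (40 − 0) = +0.005000
∂h/∂y = (91.2 − 91.4) / (50 − 0) = -0.004000
Flow direction (−∇h) has components (-0.005000 E, +0.004000 N).
Azimuth = atan2(E, N) = atan2(-0.005000, +0.004000) = 308.7° ≈ 309°.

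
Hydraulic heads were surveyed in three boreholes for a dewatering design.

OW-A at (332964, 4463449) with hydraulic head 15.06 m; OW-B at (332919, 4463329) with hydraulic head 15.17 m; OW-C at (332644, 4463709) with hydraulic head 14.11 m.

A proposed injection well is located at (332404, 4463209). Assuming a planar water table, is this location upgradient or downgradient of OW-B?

downgradient

Differences from OW-A: to OW-B (Δx, Δy, Δh) = (-45, -120, +0.11); to OW-C = (-320, 260, -0.95).
Determinant of the coordinate differences = (-45)·260 − (-320)·(-120) = -50100.
∂h/∂x = [(+0.11)·260 − (-0.95)·(-120)] / -50100 = +0.001705
∂h/∂y = [(-45)·(-0.95) − (-320)·(+0.11)] / -50100 = -0.001556
Head at (332404, 4463209) = 15.06 + (+0.001705)·(-560) + (-0.001556)·(-240) = 14.48 m.
That is lower than the 15.17 m at OW-B, so the point is downgradient.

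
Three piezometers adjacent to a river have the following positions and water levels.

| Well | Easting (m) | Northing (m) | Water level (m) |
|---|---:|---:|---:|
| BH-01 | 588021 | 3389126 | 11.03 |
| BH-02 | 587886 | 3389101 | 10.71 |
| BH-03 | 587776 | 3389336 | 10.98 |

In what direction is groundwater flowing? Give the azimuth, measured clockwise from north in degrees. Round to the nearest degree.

224°

Three-point gradient (reference BH-01): Δ to BH-02 = (-135, -25, -0.32), Δ to BH-03 = (-245, 210, -0.05).
∂h/∂x = +0.001985, ∂h/∂y = +0.002078 (det = -34475).
Flow direction (−∇h) has components (-0.001985 E, -0.002078 N).
Azimuth = atan2(E, N) = atan2(-0.001985, -0.002078) = 223.7° ≈ 224°.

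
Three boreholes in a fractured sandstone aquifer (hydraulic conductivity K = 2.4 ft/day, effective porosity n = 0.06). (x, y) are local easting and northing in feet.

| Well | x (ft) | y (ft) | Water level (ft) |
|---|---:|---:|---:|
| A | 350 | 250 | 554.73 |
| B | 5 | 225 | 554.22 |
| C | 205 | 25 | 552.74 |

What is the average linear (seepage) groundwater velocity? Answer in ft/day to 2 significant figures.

With h = a·x + b·y + c and A as origin, the differences give:
  (-345)·a + (-25)·b = -0.51
  (-145)·a + (-225)·b = -1.99
Eliminate b (×(-225) and ×(-25), subtract): 74000·a = 65.000 → a = ∂h/∂x = +0.0008784
Back-substitute: b = ∂h/∂y = +0.008278.
|∇h| = √(0.0008784² + 0.008278²) = 0.008324
Seepage velocity v = K·i/n = 2.4 × 0.008324 / 0.06 = 0.333 ft/day.

0.33 ft/day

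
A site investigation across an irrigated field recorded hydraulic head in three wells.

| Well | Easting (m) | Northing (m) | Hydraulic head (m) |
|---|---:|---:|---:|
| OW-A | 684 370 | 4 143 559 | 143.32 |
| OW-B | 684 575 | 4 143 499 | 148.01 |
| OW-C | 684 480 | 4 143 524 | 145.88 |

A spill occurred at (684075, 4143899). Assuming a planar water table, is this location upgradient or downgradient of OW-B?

downgradient

Three-point gradient (reference OW-A): Δ to OW-B = (205, -60, +4.69), Δ to OW-C = (110, -35, +2.56).
∂h/∂x = +0.01835, ∂h/∂y = -0.01548 (det = -575).
Head at (684075, 4143899) = 143.32 + (+0.01835)·(-295) + (-0.01548)·(340) = 132.64 m.
That is lower than the 148.01 m at OW-B, so the point is downgradient.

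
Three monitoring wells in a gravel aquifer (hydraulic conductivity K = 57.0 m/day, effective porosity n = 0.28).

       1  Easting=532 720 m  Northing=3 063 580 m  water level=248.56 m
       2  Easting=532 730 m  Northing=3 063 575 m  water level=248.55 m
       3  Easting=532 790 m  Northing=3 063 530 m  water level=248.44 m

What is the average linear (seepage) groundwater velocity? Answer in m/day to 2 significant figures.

With h = a·x + b·y + c and 1 as origin, the differences give:
  10·a + (-5)·b = -0.01
  70·a + (-50)·b = -0.12
Eliminate b (×(-50) and ×(-5), subtract): -150·a = -0.100 → a = ∂h/∂x = +0.0006667
Back-substitute: b = ∂h/∂y = +0.003333.
|∇h| = √(0.0006667² + 0.003333²) = 0.003399
Seepage velocity v = K·i/n = 57.0 × 0.003399 / 0.28 = 0.6919 m/day.

0.69 m/day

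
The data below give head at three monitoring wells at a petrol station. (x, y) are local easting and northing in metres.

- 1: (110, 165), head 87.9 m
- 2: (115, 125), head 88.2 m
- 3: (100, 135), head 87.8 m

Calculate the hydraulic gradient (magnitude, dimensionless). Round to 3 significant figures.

With h = a·x + b·y + c and 1 as origin, the differences give:
  5·a + (-40)·b = +0.3
  (-10)·a + (-30)·b = -0.1
Eliminate b (×(-30) and ×(-40), subtract): -550·a = -13.00 → a = ∂h/∂x = +0.02364
Back-substitute: b = ∂h/∂y = -0.004545.
|∇h| = √(0.02364² + -0.004545²) = 0.02407

0.0241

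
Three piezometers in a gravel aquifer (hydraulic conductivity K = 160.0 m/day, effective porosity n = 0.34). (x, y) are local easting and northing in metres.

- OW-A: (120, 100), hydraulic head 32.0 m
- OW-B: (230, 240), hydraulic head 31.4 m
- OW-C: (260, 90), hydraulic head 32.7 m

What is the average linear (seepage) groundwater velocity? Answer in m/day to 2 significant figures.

Three-point gradient (reference OW-A): Δ to OW-B = (110, 140, -0.6), Δ to OW-C = (140, -10, +0.7).
∂h/∂x = +0.004444, ∂h/∂y = -0.007778 (det = -20700).
|∇h| = √(0.004444² + -0.007778²) = 0.008958
Seepage velocity v = K·i/n = 160.0 × 0.008958 / 0.34 = 4.216 m/day.

4.2 m/day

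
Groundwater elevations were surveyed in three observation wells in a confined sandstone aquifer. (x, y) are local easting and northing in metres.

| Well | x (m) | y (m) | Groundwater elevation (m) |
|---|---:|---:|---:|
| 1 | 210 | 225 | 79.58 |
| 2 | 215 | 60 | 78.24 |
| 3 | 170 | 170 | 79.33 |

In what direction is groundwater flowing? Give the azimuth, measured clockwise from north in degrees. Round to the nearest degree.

Differences from 1: to 2 (Δx, Δy, Δh) = (5, -165, -1.34); to 3 = (-40, -55, -0.25).
Determinant of the coordinate differences = 5·(-55) − (-40)·(-165) = -6875.
∂h/∂x = [(-1.34)·(-55) − (-0.25)·(-165)] / -6875 = -0.004720
∂h/∂y = [5·(-0.25) − (-40)·(-1.34)] / -6875 = +0.007978
Flow direction (−∇h) has components (+0.004720 E, -0.007978 N).
Azimuth = atan2(E, N) = atan2(+0.004720, -0.007978) = 149.4° ≈ 149°.

149°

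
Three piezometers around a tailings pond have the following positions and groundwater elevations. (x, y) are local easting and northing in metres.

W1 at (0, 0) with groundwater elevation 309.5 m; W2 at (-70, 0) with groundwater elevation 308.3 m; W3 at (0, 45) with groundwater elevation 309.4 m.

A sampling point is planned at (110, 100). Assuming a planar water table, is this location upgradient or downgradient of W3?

∂h/∂x = (308.3 − 309.5) / (-70 − 0) = +0.01714
∂h/∂y = (309.4 − 309.5) / (45 − 0) = -0.002222
Head at (110, 100) = 309.5 + (+0.01714)·(110) + (-0.002222)·(100) = 311.16 m.
That is higher than the 309.4 m at W3, so the point is upgradient.

upgradient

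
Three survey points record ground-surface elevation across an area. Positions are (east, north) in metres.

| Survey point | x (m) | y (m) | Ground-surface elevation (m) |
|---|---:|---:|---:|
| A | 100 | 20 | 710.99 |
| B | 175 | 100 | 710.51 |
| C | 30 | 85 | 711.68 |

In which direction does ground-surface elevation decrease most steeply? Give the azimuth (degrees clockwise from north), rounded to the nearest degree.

102°

Differences from A: to B (Δx, Δy, Δh) = (75, 80, -0.48); to C = (-70, 65, +0.69).
Determinant of the coordinate differences = 75·65 − (-70)·80 = 10475.
∂z/∂x = [(-0.48)·65 − (+0.69)·80] / 10475 = -0.008248
∂z/∂y = [75·(+0.69) − (-70)·(-0.48)] / 10475 = +0.001733
Steepest decrease is along −∇f: components (+0.008248 E, -0.001733 N).
Azimuth = atan2(+0.008248, -0.001733) = 101.9° ≈ 102°.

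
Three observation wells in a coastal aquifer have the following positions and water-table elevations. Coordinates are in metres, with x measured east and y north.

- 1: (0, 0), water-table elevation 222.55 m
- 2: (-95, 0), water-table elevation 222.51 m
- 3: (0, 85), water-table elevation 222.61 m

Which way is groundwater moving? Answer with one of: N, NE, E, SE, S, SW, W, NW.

SW

∂h/∂x = (222.51 − 222.55) / (-95 − 0) = +0.0004211
∂h/∂y = (222.61 − 222.55) / (85 − 0) = +0.0007059
Flow = −∇h = (-0.0004211 east, -0.0007059 north), which points southwest.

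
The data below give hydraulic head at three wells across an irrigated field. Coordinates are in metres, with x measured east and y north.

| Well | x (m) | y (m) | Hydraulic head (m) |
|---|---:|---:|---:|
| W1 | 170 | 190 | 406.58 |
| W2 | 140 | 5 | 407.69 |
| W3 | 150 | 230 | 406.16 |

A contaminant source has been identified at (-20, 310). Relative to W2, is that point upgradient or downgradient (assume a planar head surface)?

downgradient

Three-point gradient (reference W1): Δ to W2 = (-30, -185, +1.11), Δ to W3 = (-20, 40, -0.42).
∂h/∂x = +0.006796, ∂h/∂y = -0.007102 (det = -4900).
Head at (-20, 310) = 406.58 + (+0.006796)·(-190) + (-0.007102)·(120) = 404.44 m.
That is lower than the 407.69 m at W2, so the point is downgradient.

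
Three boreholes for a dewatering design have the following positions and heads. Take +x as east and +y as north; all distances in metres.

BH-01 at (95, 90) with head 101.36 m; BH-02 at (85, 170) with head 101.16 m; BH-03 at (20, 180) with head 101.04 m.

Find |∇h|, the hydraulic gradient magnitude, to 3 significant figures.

Taking BH-01 as reference: BH-02−BH-01 = (-10, 80, -0.20); BH-03−BH-01 = (-75, 90, -0.32).
Solve a·Δx + b·Δy = Δh: det = (-10)·90 − (-75)·80 = 5100.
∂h/∂x = [(-0.20)·90 − (-0.32)·80] / 5100 = +0.001490
∂h/∂y = [(-10)·(-0.32) − (-75)·(-0.20)] / 5100 = -0.002314
|∇h| = √(0.001490² + -0.002314²) = 0.002752

0.00275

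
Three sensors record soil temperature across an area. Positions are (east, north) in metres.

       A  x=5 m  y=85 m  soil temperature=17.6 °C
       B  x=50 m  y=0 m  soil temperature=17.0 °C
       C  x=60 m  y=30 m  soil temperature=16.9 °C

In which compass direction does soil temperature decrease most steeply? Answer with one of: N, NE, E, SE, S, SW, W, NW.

E

Three-point gradient (reference A): Δ to B = (45, -85, -0.6), Δ to C = (55, -55, -0.7).
∂T/∂x = -0.01205, ∂T/∂y = +0.0006818 (det = 2200).
Steepest decrease is along −∇f = (+0.01205 E, -0.0006818 N) → east.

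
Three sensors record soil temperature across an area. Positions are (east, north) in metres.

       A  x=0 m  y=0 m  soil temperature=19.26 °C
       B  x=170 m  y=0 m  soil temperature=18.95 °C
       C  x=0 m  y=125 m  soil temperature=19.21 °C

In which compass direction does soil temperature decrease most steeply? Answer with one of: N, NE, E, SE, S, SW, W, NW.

∂T/∂x = (18.95 − 19.26) / (170 − 0) = -0.001824
∂T/∂y = (19.21 − 19.26) / (125 − 0) = -0.0004000
Steepest decrease is along −∇f = (+0.001824 E, +0.0004000 N) → east.

E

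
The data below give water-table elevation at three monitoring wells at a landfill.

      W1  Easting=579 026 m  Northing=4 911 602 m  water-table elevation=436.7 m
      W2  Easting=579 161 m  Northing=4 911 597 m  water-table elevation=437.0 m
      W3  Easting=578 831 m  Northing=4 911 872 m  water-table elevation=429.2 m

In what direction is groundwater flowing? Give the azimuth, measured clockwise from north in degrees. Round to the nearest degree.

357°

Three-point gradient (reference W1): Δ to W2 = (135, -5, +0.3), Δ to W3 = (-195, 270, -7.5).
∂h/∂x = +0.001226, ∂h/∂y = -0.02689 (det = 35475).
Flow direction (−∇h) has components (-0.001226 E, +0.02689 N).
Azimuth = atan2(E, N) = atan2(-0.001226, +0.02689) = 357.4° ≈ 357°.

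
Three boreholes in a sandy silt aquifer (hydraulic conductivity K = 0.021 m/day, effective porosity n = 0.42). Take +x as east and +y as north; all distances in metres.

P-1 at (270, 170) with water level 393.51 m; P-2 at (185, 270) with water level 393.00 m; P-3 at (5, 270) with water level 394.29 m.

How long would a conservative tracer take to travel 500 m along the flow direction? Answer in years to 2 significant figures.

2100 years

Differences from P-1: to P-2 (Δx, Δy, Δh) = (-85, 100, -0.51); to P-3 = (-265, 100, +0.78).
Determinant of the coordinate differences = (-85)·100 − (-265)·100 = 18000.
∂h/∂x = [(-0.51)·100 − (+0.78)·100] / 18000 = -0.007167
∂h/∂y = [(-85)·(+0.78) − (-265)·(-0.51)] / 18000 = -0.01119
|∇h| = √(-0.007167² + -0.01119²) = 0.01329
Seepage velocity v = K·i/n = 0.021 × 0.01329 / 0.42 = 0.0006645 m/day.
t = 500 / 0.0006645 = 7.524e+05 days = 2.06e+03 years.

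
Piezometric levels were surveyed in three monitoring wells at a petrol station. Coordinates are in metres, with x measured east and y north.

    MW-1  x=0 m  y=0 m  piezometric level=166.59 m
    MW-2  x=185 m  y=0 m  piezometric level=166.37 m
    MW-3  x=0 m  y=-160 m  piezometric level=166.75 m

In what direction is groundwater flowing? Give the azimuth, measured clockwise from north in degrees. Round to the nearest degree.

∂h/∂x = (166.37 − 166.59) / (185 − 0) = -0.001189
∂h/∂y = (166.75 − 166.59) / (-160 − 0) = -0.0010000
Flow direction (−∇h) has components (+0.001189 E, +0.0010000 N).
Azimuth = atan2(E, N) = atan2(+0.001189, +0.0010000) = 49.9° ≈ 050°.

050°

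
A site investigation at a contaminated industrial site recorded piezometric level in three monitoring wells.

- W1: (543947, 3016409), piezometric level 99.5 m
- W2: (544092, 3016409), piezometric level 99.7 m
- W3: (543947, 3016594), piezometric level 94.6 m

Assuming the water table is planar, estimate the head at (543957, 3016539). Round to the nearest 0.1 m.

∂h/∂x = (99.7 − 99.5) / (544092 − 543947) = +0.001379
∂h/∂y = (94.6 − 99.5) / (3016594 − 3016409) = -0.02649
h(543957, 3016539) = 99.5 + (+0.001379)·(10) + (-0.02649)·(130) = 99.5 +0.014 -3.443 = 96.071 m.

96.1 m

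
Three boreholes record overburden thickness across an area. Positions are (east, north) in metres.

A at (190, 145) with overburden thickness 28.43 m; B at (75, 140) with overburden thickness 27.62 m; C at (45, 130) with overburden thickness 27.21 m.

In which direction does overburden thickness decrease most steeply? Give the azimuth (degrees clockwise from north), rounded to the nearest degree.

195°

With d = a·x + b·y + c and A as origin, the differences give:
  (-115)·a + (-5)·b = -0.81
  (-145)·a + (-15)·b = -1.22
Eliminate b (×(-15) and ×(-5), subtract): 1000·a = 6.050 → a = ∂d/∂x = +0.006050
Back-substitute: b = ∂d/∂y = +0.02285.
Steepest decrease is along −∇f: components (-0.006050 E, -0.02285 N).
Azimuth = atan2(-0.006050, -0.02285) = 194.8° ≈ 195°.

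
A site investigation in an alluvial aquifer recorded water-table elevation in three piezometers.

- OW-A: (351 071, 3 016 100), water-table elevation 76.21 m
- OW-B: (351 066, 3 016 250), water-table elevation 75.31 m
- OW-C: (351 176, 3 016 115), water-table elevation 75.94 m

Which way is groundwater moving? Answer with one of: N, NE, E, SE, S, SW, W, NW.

Differences from OW-A: to OW-B (Δx, Δy, Δh) = (-5, 150, -0.90); to OW-C = (105, 15, -0.27).
Solve a·Δx + b·Δy = Δh: det = (-5)·15 − 105·150 = -15825.
∂h/∂x = [(-0.90)·15 − (-0.27)·150] / -15825 = -0.001706
∂h/∂y = [(-5)·(-0.27) − 105·(-0.90)] / -15825 = -0.006057
Flow = −∇h = (+0.001706 east, +0.006057 north), which points north.

N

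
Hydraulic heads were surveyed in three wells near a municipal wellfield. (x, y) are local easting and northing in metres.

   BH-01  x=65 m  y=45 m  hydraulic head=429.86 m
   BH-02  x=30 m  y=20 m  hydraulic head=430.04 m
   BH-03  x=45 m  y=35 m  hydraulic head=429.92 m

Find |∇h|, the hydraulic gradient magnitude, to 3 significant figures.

0.0102

With h = a·x + b·y + c and BH-01 as origin, the differences give:
  (-35)·a + (-25)·b = +0.18
  (-20)·a + (-10)·b = +0.06
Eliminate b (×(-10) and ×(-25), subtract): -150·a = -0.300 → a = ∂h/∂x = +0.002000
Back-substitute: b = ∂h/∂y = -0.01000.
|∇h| = √(0.002000² + -0.01000²) = 0.0102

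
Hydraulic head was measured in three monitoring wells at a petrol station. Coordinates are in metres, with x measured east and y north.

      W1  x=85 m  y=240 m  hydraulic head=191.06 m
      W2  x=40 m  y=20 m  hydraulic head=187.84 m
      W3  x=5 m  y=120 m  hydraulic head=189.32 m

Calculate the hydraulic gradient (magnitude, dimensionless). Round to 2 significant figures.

0.015

With h = a·x + b·y + c and W1 as origin, the differences give:
  (-45)·a + (-220)·b = -3.22
  (-80)·a + (-120)·b = -1.74
Eliminate b (×(-120) and ×(-220), subtract): -12200·a = 3.600 → a = ∂h/∂x = -0.0002951
Back-substitute: b = ∂h/∂y = +0.01470.
|∇h| = √(-0.0002951² + 0.01470²) = 0.0147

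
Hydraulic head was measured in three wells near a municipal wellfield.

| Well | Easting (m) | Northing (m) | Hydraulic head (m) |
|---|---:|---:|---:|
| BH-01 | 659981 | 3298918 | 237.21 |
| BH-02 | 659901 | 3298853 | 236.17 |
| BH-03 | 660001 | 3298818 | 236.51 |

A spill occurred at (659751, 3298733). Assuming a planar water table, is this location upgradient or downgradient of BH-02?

With h = a·x + b·y + c and BH-01 as origin, the differences give:
  (-80)·a + (-65)·b = -1.04
  20·a + (-100)·b = -0.70
Eliminate b (×(-100) and ×(-65), subtract): 9300·a = 58.500 → a = ∂h/∂x = +0.006290
Back-substitute: b = ∂h/∂y = +0.008258.
Head at (659751, 3298733) = 237.21 + (+0.006290)·(-230) + (+0.008258)·(-185) = 234.24 m.
That is lower than the 236.17 m at BH-02, so the point is downgradient.

downgradient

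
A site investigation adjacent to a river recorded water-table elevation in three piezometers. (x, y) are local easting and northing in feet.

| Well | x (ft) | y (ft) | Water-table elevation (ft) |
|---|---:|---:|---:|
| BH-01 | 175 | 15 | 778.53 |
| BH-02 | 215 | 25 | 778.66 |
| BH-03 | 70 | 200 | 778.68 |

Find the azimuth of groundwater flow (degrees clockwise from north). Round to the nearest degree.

229°

With h = a·x + b·y + c and BH-01 as origin, the differences give:
  40·a + 10·b = +0.13
  (-105)·a + 185·b = +0.15
Eliminate b (×185 and ×10, subtract): 8450·a = 22.550 → a = ∂h/∂x = +0.002669
Back-substitute: b = ∂h/∂y = +0.002325.
Flow direction (−∇h) has components (-0.002669 E, -0.002325 N).
Azimuth = atan2(E, N) = atan2(-0.002669, -0.002325) = 228.9° ≈ 229°.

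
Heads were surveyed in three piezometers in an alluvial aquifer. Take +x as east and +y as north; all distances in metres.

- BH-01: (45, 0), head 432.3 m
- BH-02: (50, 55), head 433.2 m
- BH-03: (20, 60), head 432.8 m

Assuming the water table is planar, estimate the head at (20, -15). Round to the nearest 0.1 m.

Taking BH-01 as reference: BH-02−BH-01 = (5, 55, +0.9); BH-03−BH-01 = (-25, 60, +0.5).
Determinant of the coordinate differences = 5·60 − (-25)·55 = 1675.
∂h/∂x = [(+0.9)·60 − (+0.5)·55] / 1675 = +0.01582
∂h/∂y = [5·(+0.5) − (-25)·(+0.9)] / 1675 = +0.01493
h(20, -15) = 432.3 + (+0.01582)·(-25) + (+0.01493)·(-15) = 432.3 -0.396 -0.224 = 431.681 m.

431.7 m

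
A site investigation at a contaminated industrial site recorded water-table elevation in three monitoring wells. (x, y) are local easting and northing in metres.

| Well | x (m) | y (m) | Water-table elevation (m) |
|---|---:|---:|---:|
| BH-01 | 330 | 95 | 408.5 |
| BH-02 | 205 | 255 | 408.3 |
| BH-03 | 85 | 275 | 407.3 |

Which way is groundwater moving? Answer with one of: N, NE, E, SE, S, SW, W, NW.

SW

With h = a·x + b·y + c and BH-01 as origin, the differences give:
  (-125)·a + 160·b = -0.2
  (-245)·a + 180·b = -1.2
Eliminate b (×180 and ×160, subtract): 16700·a = 156.00 → a = ∂h/∂x = +0.009341
Back-substitute: b = ∂h/∂y = +0.006048.
Flow = −∇h = (-0.009341 east, -0.006048 north), which points southwest.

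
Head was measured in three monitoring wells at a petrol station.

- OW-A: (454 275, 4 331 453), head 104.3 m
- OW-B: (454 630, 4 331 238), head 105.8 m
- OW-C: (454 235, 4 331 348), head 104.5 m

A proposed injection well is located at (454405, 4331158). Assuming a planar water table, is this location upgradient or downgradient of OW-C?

upgradient

Three-point gradient (reference OW-A): Δ to OW-B = (355, -215, +1.5), Δ to OW-C = (-40, -105, +0.2).
∂h/∂x = +0.002496, ∂h/∂y = -0.002856 (det = -45875).
Head at (454405, 4331158) = 104.3 + (+0.002496)·(130) + (-0.002856)·(-295) = 105.47 m.
That is higher than the 104.5 m at OW-C, so the point is upgradient.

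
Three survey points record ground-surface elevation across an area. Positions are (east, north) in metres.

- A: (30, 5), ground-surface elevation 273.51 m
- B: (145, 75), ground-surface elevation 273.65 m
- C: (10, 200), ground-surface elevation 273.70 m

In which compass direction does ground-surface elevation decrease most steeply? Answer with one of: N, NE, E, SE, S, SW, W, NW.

SW

Differences from A: to B (Δx, Δy, Δh) = (115, 70, +0.14); to C = (-20, 195, +0.19).
Determinant of the coordinate differences = 115·195 − (-20)·70 = 23825.
∂z/∂x = [(+0.14)·195 − (+0.19)·70] / 23825 = +0.0005876
∂z/∂y = [115·(+0.19) − (-20)·(+0.14)] / 23825 = +0.001035
Steepest decrease is along −∇f = (-0.0005876 E, -0.001035 N) → southwest.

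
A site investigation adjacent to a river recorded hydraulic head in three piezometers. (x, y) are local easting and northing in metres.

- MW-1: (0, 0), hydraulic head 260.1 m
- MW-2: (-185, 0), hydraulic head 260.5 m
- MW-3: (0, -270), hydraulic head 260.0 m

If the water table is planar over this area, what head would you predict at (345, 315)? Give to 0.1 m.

∂h/∂x = (260.5 − 260.1) / (-185 − 0) = -0.002162
∂h/∂y = (260.0 − 260.1) / (-270 − 0) = +0.0003704
h(345, 315) = 260.1 + (-0.002162)·(345) + (+0.0003704)·(315) = 260.1 -0.746 +0.117 = 259.471 m.

259.5 m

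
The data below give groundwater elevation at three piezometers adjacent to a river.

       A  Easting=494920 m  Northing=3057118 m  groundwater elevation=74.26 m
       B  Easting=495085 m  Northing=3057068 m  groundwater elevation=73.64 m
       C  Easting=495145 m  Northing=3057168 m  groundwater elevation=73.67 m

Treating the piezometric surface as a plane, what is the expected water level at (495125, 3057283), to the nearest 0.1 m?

Taking A as reference: B−A = (165, -50, -0.62); C−A = (225, 50, -0.59).
Solve a·Δx + b·Δy = Δh: det = 165·50 − 225·(-50) = 19500.
∂h/∂x = [(-0.62)·50 − (-0.59)·(-50)] / 19500 = -0.003103
∂h/∂y = [165·(-0.59) − 225·(-0.62)] / 19500 = +0.002162
h(495125, 3057283) = 74.26 + (-0.003103)·(205) + (+0.002162)·(165) = 74.26 -0.636 +0.357 = 73.981 m.

74.0 m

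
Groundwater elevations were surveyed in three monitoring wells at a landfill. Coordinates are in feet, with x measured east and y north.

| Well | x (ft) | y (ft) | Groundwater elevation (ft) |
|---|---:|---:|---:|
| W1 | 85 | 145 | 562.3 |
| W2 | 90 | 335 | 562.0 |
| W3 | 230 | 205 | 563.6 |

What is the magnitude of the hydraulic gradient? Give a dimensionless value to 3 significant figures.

With h = a·x + b·y + c and W1 as origin, the differences give:
  5·a + 190·b = -0.3
  145·a + 60·b = +1.3
Eliminate b (×60 and ×190, subtract): -27250·a = -265.00 → a = ∂h/∂x = +0.009725
Back-substitute: b = ∂h/∂y = -0.001835.
|∇h| = √(0.009725² + -0.001835²) = 0.009897

0.00990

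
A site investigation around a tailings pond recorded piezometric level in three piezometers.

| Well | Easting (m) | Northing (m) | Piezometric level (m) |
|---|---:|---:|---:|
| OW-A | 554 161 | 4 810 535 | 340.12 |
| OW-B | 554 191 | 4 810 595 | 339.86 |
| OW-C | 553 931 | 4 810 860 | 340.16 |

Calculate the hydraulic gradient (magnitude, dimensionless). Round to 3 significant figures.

Taking OW-A as reference: OW-B−OW-A = (30, 60, -0.26); OW-C−OW-A = (-230, 325, +0.04).
Solve a·Δx + b·Δy = Δh: det = 30·325 − (-230)·60 = 23550.
∂h/∂x = [(-0.26)·325 − (+0.04)·60] / 23550 = -0.003690
∂h/∂y = [30·(+0.04) − (-230)·(-0.26)] / 23550 = -0.002488
|∇h| = √(-0.003690² + -0.002488²) = 0.00445

0.00445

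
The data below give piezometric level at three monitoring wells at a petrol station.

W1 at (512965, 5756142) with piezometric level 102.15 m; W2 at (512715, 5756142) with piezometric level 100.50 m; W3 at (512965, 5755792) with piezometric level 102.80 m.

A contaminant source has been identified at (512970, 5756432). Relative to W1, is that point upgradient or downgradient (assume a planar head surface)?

∂h/∂x = (100.50 − 102.15) / (512715 − 512965) = +0.006600
∂h/∂y = (102.80 − 102.15) / (5755792 − 5756142) = -0.001857
Head at (512970, 5756432) = 102.15 + (+0.006600)·(5) + (-0.001857)·(290) = 101.64 m.
That is lower than the 102.15 m at W1, so the point is downgradient.

downgradient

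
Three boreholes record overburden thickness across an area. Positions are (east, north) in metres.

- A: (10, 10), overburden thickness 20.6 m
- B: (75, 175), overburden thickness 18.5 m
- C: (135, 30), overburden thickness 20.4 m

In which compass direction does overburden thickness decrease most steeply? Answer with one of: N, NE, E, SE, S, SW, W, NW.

Taking A as reference: B−A = (65, 165, -2.1); C−A = (125, 20, -0.2).
Solve a·Δx + b·Δy = Δd: det = 65·20 − 125·165 = -19325.
∂d/∂x = [(-2.1)·20 − (-0.2)·165] / -19325 = +0.0004657
∂d/∂y = [65·(-0.2) − 125·(-2.1)] / -19325 = -0.01291
Steepest decrease is along −∇f = (-0.0004657 E, +0.01291 N) → north.

N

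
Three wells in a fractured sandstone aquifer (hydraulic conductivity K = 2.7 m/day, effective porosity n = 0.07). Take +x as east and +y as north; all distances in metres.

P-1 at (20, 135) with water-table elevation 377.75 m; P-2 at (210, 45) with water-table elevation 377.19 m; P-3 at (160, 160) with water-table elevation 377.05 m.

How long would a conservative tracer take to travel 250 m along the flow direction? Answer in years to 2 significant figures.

Taking P-1 as reference: P-2−P-1 = (190, -90, -0.56); P-3−P-1 = (140, 25, -0.70).
Solve a·Δx + b·Δy = Δh: det = 190·25 − 140·(-90) = 17350.
∂h/∂x = [(-0.56)·25 − (-0.70)·(-90)] / 17350 = -0.004438
∂h/∂y = [190·(-0.70) − 140·(-0.56)] / 17350 = -0.003147
|∇h| = √(-0.004438² + -0.003147²) = 0.005441
Seepage velocity v = K·i/n = 2.7 × 0.005441 / 0.07 = 0.2099 m/day.
t = 250 / 0.2099 = 1191 days = 3.26 years.

3.3 years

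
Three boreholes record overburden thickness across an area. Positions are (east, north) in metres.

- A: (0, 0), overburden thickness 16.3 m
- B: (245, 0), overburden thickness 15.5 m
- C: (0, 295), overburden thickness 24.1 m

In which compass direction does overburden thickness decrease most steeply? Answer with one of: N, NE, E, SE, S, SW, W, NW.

∂d/∂x = (15.5 − 16.3) / (245 − 0) = -0.003265
∂d/∂y = (24.1 − 16.3) / (295 − 0) = +0.02644
Steepest decrease is along −∇f = (+0.003265 E, -0.02644 N) → south.

S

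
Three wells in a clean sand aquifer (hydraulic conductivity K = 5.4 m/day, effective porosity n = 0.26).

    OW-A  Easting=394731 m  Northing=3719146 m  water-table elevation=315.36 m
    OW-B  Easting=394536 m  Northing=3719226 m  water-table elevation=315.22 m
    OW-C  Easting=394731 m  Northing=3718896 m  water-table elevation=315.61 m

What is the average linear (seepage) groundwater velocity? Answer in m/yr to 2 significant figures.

7.9 m/yr

Taking OW-A as reference: OW-B−OW-A = (-195, 80, -0.14); OW-C−OW-A = (0, -250, +0.25).
Solve a·Δx + b·Δy = Δh: det = (-195)·(-250) − 0·80 = 48750.
∂h/∂x = [(-0.14)·(-250) − (+0.25)·80] / 48750 = +0.0003077
∂h/∂y = [(-195)·(+0.25) − 0·(-0.14)] / 48750 = -0.001000
|∇h| = √(0.0003077² + -0.001000²) = 0.001046
Seepage velocity v = K·i/n = 5.4 × 0.001046 / 0.26 = 0.02172 m/day = 7.933 m/yr.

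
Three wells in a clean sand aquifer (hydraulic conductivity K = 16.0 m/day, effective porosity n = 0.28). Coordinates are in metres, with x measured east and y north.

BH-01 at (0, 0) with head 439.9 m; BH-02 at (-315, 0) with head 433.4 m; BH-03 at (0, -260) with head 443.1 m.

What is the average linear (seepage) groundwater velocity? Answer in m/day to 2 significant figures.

∂h/∂x = (433.4 − 439.9) / (-315 − 0) = +0.02063
∂h/∂y = (443.1 − 439.9) / (-260 − 0) = -0.01231
|∇h| = √(0.02063² + -0.01231²) = 0.02402
Seepage velocity v = K·i/n = 16.0 × 0.02402 / 0.28 = 1.373 m/day.

1.4 m/day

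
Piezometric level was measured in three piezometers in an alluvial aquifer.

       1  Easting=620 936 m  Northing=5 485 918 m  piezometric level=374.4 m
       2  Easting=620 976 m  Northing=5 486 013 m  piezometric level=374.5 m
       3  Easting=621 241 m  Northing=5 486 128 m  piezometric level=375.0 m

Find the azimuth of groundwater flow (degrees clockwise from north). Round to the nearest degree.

Taking 1 as reference: 2−1 = (40, 95, +0.1); 3−1 = (305, 210, +0.6).
Solve a·Δx + b·Δy = Δh: det = 40·210 − 305·95 = -20575.
∂h/∂x = [(+0.1)·210 − (+0.6)·95] / -20575 = +0.001750
∂h/∂y = [40·(+0.6) − 305·(+0.1)] / -20575 = +0.0003159
Flow direction (−∇h) has components (-0.001750 E, -0.0003159 N).
Azimuth = atan2(E, N) = atan2(-0.001750, -0.0003159) = 259.8° ≈ 260°.

260°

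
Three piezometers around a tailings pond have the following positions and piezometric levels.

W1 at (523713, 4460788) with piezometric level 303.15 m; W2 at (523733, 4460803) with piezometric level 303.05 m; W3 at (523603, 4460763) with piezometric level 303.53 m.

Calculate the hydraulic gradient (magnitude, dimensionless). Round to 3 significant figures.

With h = a·x + b·y + c and W1 as origin, the differences give:
  20·a + 15·b = -0.10
  (-110)·a + (-25)·b = +0.38
Eliminate b (×(-25) and ×15, subtract): 1150·a = -3.200 → a = ∂h/∂x = -0.002783
Back-substitute: b = ∂h/∂y = -0.002957.
|∇h| = √(-0.002783² + -0.002957²) = 0.004061

0.00406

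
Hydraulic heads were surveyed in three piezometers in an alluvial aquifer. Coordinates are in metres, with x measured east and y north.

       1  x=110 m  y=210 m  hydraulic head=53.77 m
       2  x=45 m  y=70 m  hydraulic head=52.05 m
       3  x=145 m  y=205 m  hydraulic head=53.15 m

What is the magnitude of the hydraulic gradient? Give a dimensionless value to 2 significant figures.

0.024

Taking 1 as reference: 2−1 = (-65, -140, -1.72); 3−1 = (35, -5, -0.62).
Determinant of the coordinate differences = (-65)·(-5) − 35·(-140) = 5225.
∂h/∂x = [(-1.72)·(-5) − (-0.62)·(-140)] / 5225 = -0.01497
∂h/∂y = [(-65)·(-0.62) − 35·(-1.72)] / 5225 = +0.01923
|∇h| = √(-0.01497² + 0.01923²) = 0.02437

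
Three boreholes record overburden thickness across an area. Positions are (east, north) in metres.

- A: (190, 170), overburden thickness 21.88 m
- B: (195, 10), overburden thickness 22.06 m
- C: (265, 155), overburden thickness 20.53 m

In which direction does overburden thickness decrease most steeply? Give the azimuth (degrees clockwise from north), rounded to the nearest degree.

Three-point gradient (reference A): Δ to B = (5, -160, +0.18), Δ to C = (75, -15, -1.35).
∂d/∂x = -0.01834, ∂d/∂y = -0.001698 (det = 11925).
Steepest decrease is along −∇f: components (+0.01834 E, +0.001698 N).
Azimuth = atan2(+0.01834, +0.001698) = 84.7° ≈ 085°.

085°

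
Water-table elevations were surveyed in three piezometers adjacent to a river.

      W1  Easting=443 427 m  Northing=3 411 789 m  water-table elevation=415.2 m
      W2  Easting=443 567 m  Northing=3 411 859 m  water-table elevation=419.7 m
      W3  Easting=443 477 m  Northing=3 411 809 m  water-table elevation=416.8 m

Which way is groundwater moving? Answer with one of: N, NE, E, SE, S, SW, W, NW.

Differences from W1: to W2 (Δx, Δy, Δh) = (140, 70, +4.5); to W3 = (50, 20, +1.6).
Solve a·Δx + b·Δy = Δh: det = 140·20 − 50·70 = -700.
∂h/∂x = [(+4.5)·20 − (+1.6)·70] / -700 = +0.03143
∂h/∂y = [140·(+1.6) − 50·(+4.5)] / -700 = +0.001429
Flow = −∇h = (-0.03143 east, -0.001429 north), which points west.

W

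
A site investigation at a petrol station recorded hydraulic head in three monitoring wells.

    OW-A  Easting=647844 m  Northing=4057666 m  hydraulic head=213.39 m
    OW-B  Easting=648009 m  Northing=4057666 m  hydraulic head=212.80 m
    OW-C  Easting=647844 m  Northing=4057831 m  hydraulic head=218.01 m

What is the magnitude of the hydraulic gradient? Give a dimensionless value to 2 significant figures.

∂h/∂x = (212.80 − 213.39) / (648009 − 647844) = -0.003576
∂h/∂y = (218.01 − 213.39) / (4057831 − 4057666) = +0.02800
|∇h| = √(-0.003576² + 0.02800²) = 0.02823

0.028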